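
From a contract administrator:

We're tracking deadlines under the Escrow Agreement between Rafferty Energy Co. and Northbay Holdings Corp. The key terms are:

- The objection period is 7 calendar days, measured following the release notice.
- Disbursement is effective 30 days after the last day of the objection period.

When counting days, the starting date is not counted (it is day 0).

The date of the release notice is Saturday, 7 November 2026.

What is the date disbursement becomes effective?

The last day of the objection period: 7 calendar days after 7 November 2026 is 14 November 2026.
Adding 30 calendar days to 14 November 2026 gives 14 December 2026, which is the date disbursement becomes effective.

14 December 2026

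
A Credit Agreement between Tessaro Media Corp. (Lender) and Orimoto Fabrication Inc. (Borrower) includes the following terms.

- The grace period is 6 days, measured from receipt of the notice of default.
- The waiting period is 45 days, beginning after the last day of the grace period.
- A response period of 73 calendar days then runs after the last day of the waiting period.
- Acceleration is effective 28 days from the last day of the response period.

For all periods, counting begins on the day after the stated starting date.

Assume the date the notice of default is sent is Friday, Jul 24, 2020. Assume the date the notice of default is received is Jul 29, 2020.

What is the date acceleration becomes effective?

Dec 28, 2020

Adding 6 calendar days to Jul 29, 2020 gives Aug 4, 2020, which is the last day of the grace period.
The last day of the waiting period: Aug 4, 2020 + 45 days = Sep 18, 2020.
The last day of the response period: 73 calendar days after Sep 18, 2020 is Nov 30, 2020.
Adding 28 calendar days to Nov 30, 2020 gives Dec 28, 2020, which is the date acceleration becomes effective.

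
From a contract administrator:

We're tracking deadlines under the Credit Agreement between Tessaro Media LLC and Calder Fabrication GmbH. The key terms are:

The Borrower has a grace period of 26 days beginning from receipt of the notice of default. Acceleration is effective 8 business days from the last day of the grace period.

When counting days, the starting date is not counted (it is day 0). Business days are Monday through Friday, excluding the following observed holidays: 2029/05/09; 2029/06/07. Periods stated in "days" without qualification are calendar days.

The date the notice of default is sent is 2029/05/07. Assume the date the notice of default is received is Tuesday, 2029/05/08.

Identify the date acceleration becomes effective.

The last day of the grace period: 2029/05/08 + 26 days = 2029/06/03.
The date acceleration becomes effective: counting 8 business days from Sunday, 2029/06/03 (Jun 4, Jun 5, Jun 6, Jun 8, Jun 11, Jun 12, Jun 13, Jun 14, skipping weekends and the listed holiday on Jun 7) reaches Thursday, 2029/06/14.

2029/06/14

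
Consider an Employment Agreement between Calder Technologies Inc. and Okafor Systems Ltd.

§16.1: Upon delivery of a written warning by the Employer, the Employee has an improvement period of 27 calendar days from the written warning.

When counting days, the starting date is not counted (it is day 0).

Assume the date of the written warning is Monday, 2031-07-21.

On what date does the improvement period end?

The last day of the improvement period: 27 calendar days after 2031-07-21 is 2031-08-17.

2031-08-17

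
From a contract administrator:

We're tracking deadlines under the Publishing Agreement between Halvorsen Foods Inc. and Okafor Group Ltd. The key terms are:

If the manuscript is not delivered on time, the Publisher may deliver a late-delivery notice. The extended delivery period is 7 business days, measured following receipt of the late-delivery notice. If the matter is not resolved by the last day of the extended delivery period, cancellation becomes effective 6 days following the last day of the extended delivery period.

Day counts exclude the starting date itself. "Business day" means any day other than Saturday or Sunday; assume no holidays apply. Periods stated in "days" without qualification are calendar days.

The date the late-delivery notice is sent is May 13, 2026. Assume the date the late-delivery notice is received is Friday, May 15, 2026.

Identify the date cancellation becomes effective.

Jun 1, 2026

From Friday, May 15, 2026, 7 business days (May 18, May 19, May 20, May 21, May 22, May 25, May 26, skipping weekends) brings us to Tuesday, May 26, 2026, which is the last day of the extended delivery period.
The date cancellation becomes effective: 6 calendar days after May 26, 2026 is Jun 1, 2026.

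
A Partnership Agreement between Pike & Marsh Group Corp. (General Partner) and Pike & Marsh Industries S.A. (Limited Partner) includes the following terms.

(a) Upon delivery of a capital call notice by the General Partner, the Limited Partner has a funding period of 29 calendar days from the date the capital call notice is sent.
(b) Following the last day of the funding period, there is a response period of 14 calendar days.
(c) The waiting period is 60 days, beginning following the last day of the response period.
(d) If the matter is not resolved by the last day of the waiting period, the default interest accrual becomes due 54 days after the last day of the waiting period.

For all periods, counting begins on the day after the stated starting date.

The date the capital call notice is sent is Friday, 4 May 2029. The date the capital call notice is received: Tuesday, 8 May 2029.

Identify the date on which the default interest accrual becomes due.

8 October 2029

The last day of the funding period: 29 calendar days after 4 May 2029 is 2 June 2029.
The last day of the response period: 2 June 2029 + 14 days = 16 June 2029.
The last day of the waiting period: 60 calendar days after 16 June 2029 is 15 August 2029.
The date on which the default interest accrual becomes due: 54 calendar days after 15 August 2029 is 8 October 2029.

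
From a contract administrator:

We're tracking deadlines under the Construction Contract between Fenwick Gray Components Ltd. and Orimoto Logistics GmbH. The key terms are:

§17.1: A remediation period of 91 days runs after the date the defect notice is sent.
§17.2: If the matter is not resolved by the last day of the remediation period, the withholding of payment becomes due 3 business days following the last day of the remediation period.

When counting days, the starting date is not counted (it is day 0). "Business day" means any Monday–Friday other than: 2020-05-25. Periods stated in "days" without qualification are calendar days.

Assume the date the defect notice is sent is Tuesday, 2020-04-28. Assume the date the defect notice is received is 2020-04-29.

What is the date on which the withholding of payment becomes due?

2020-07-31

The last day of the remediation period: 2020-04-28 + 91 days = 2020-07-28.
From Tuesday, 2020-07-28, 3 business days (Jul 29, Jul 30, Jul 31, skipping weekends) brings us to Friday, 2020-07-31, which is the date on which the withholding of payment becomes due.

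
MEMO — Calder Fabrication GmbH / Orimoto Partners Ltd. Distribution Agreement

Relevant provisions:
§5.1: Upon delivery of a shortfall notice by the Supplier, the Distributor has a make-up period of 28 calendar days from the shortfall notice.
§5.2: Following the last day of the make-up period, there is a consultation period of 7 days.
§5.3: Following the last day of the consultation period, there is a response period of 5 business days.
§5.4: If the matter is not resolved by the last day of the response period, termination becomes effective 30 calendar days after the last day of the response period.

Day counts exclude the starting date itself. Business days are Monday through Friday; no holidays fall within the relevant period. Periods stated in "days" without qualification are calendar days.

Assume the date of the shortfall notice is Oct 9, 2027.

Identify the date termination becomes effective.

Dec 19, 2027

The last day of the make-up period: Oct 9, 2027 + 28 days = Nov 6, 2027.
The last day of the consultation period: Nov 6, 2027 + 7 days = Nov 13, 2027.
The last day of the response period: counting 5 business days from Saturday, Nov 13, 2027 (Nov 15, Nov 16, Nov 17, Nov 18, Nov 19, skipping weekends) reaches Friday, Nov 19, 2027.
Adding 30 calendar days to Nov 19, 2027 gives Dec 19, 2027, which is the date termination becomes effective.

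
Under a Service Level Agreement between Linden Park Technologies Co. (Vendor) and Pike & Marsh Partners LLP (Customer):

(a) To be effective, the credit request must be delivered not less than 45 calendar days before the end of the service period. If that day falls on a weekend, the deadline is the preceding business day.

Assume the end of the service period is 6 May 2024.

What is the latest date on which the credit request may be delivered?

6 May 2024 minus 45 days is 22 March 2024. That is a Friday, so no adjustment is needed.

22 March 2024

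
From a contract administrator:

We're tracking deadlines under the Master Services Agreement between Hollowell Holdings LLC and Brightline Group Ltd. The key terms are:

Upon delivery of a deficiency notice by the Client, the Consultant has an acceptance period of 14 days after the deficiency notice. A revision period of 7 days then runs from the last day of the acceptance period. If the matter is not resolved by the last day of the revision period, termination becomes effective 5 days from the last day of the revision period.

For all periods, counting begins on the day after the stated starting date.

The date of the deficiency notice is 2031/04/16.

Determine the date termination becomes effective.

2031/05/12

Adding 14 calendar days to 2031/04/16 gives 2031/04/30, which is the last day of the acceptance period.
Adding 7 calendar days to 2031/04/30 gives 2031/05/07, which is the last day of the revision period.
Adding 5 calendar days to 2031/05/07 gives 2031/05/12, which is the date termination becomes effective.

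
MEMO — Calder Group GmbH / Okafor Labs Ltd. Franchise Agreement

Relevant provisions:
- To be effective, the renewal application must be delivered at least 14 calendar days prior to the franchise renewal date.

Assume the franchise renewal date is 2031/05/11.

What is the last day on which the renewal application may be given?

2031/05/11 minus 14 days is 2031/04/27.

2031/04/27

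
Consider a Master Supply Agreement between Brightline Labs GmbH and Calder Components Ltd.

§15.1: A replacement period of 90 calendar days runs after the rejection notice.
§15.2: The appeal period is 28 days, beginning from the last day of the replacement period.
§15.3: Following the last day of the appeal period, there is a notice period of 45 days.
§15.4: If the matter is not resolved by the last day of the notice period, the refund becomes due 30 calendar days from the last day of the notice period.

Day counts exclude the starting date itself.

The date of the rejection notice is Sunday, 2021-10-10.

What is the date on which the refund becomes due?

The last day of the replacement period: 2021-10-10 + 90 days = 2022-01-08.
The last day of the appeal period: 28 calendar days after 2022-01-08 is 2022-02-05.
The last day of the notice period: 45 calendar days after 2022-02-05 is 2022-03-22.
The date on which the refund becomes due: 2022-03-22 + 30 days = 2022-04-21.

2022-04-21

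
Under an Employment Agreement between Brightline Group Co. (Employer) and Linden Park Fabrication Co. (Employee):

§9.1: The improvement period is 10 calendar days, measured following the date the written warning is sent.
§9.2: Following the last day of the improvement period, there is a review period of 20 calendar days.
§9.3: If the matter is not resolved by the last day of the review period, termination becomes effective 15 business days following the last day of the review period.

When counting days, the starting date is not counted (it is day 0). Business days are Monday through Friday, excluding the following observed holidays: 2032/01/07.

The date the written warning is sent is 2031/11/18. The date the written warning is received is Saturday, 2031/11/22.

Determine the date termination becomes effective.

Adding 10 calendar days to 2031/11/18 gives 2031/11/28, which is the last day of the improvement period.
The last day of the review period: 20 calendar days after 2031/11/28 is 2031/12/18.
The date termination becomes effective: 15 business days after Thursday, 2031/12/18, skipping weekends and the listed holiday on Jan 7 — Dec 19, Dec 22, Dec 23, Dec 24, …, Jan 6, Jan 8, Jan 9 — lands on Friday, 2032/01/09.

2032/01/09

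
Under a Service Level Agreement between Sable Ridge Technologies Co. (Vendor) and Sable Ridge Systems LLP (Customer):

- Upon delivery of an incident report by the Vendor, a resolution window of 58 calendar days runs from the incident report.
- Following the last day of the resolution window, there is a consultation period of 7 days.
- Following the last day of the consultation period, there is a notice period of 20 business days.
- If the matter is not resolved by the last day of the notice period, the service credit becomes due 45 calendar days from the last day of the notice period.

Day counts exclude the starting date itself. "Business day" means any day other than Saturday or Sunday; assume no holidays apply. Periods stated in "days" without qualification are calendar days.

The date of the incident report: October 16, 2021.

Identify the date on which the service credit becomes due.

The last day of the resolution window: 58 calendar days after October 16, 2021 is December 13, 2021.
The last day of the consultation period: 7 calendar days after December 13, 2021 is December 20, 2021.
From Monday, December 20, 2021, 20 business days (Dec 21, Dec 22, Dec 23, Dec 24, …, Jan 13, Jan 14, Jan 17, skipping weekends) brings us to Monday, January 17, 2022, which is the last day of the notice period.
The date on which the service credit becomes due: 45 calendar days after January 17, 2022 is March 3, 2022.

March 3, 2022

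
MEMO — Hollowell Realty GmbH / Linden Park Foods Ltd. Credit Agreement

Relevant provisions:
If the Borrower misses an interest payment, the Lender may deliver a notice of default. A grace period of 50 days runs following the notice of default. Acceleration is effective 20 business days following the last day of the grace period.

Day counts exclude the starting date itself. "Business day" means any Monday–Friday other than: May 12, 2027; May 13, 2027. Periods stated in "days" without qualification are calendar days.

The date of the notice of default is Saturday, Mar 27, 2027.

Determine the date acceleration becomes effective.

The last day of the grace period: 50 calendar days after Mar 27, 2027 is May 16, 2027.
The date acceleration becomes effective: counting 20 business days from Sunday, May 16, 2027 (May 17, May 18, May 19, May 20, …, Jun 9, Jun 10, Jun 11, skipping weekends) reaches Friday, Jun 11, 2027.

Jun 11, 2027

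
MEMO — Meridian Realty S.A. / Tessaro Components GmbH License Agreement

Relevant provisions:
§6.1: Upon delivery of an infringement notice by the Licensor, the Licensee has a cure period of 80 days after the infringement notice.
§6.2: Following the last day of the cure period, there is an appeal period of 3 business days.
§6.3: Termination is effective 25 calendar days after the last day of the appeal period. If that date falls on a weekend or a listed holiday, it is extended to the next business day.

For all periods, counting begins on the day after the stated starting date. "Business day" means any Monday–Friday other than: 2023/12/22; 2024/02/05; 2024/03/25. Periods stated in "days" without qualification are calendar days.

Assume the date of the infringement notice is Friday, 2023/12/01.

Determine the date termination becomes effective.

Adding 80 calendar days to 2023/12/01 gives 2024/02/19, which is the last day of the cure period.
The last day of the appeal period: 3 business days after Monday, 2024/02/19, skipping weekends — Feb 20, Feb 21, Feb 22 — lands on Thursday, 2024/02/22.
The date termination becomes effective: 25 calendar days after 2024/02/22 is 2024/03/18. 2024/03/18 is a Monday and is not a listed holiday, so no roll-forward applies.

2024/03/18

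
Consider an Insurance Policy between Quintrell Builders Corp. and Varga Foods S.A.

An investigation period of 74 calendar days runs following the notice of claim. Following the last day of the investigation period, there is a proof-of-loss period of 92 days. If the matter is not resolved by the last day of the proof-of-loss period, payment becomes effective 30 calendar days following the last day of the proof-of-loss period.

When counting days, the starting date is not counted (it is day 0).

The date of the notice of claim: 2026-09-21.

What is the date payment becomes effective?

Adding 74 calendar days to 2026-09-21 gives 2026-12-04, which is the last day of the investigation period.
Adding 92 calendar days to 2026-12-04 gives 2027-03-06, which is the last day of the proof-of-loss period.
The date payment becomes effective: 2027-03-06 + 30 days = 2027-04-05.

2027-04-05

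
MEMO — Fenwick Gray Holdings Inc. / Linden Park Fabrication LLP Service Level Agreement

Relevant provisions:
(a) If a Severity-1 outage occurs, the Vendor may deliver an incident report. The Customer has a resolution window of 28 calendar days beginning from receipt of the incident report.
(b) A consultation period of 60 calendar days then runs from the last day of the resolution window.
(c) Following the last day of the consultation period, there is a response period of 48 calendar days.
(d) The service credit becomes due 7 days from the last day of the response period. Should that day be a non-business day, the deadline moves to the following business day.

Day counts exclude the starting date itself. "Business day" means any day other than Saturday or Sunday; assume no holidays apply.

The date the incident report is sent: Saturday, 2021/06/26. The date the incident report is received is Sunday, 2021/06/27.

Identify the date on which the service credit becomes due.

The last day of the resolution window: 2021/06/27 + 28 days = 2021/07/25.
Adding 60 calendar days to 2021/07/25 gives 2021/09/23, which is the last day of the consultation period.
The last day of the response period: 48 calendar days after 2021/09/23 is 2021/11/10.
The date on which the service credit becomes due: 2021/11/10 + 7 days = 2021/11/17. 2021/11/17 is a Wednesday, so no roll-forward applies.

2021/11/17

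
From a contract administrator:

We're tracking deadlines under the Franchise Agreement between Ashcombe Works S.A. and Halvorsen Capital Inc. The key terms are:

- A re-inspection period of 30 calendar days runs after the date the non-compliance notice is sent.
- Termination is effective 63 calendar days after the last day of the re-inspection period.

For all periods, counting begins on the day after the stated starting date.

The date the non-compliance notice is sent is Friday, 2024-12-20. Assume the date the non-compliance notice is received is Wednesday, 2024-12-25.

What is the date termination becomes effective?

The last day of the re-inspection period: 30 calendar days after 2024-12-20 is 2025-01-19.
The date termination becomes effective: 2025-01-19 + 63 days = 2025-03-23.

2025-03-23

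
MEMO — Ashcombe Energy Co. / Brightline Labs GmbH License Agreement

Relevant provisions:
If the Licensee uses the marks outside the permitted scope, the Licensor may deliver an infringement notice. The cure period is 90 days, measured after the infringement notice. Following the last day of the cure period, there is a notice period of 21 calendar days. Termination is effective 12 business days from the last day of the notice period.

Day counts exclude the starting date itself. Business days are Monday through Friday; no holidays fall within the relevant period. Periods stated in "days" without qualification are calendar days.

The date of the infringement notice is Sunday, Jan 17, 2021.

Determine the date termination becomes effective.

May 25, 2021

The last day of the cure period: 90 calendar days after Jan 17, 2021 is Apr 17, 2021.
The last day of the notice period: 21 calendar days after Apr 17, 2021 is May 8, 2021.
The date termination becomes effective: counting 12 business days from Saturday, May 8, 2021 (May 10, May 11, May 12, May 13, …, May 21, May 24, May 25, skipping weekends) reaches Tuesday, May 25, 2021.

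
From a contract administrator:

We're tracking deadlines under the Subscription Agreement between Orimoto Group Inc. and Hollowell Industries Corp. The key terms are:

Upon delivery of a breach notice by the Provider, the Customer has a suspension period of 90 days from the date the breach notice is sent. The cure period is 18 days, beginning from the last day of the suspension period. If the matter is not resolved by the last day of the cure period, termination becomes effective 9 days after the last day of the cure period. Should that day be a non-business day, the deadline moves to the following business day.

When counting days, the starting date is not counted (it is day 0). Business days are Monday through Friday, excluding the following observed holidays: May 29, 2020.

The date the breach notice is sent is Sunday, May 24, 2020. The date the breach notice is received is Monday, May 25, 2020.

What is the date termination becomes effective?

Sep 18, 2020

The last day of the suspension period: May 24, 2020 + 90 days = Aug 22, 2020.
The last day of the cure period: 18 calendar days after Aug 22, 2020 is Sep 9, 2020.
Adding 9 calendar days to Sep 9, 2020 gives Sep 18, 2020, which is the date termination becomes effective. Sep 18, 2020 is a Friday and is not a listed holiday, so no roll-forward applies.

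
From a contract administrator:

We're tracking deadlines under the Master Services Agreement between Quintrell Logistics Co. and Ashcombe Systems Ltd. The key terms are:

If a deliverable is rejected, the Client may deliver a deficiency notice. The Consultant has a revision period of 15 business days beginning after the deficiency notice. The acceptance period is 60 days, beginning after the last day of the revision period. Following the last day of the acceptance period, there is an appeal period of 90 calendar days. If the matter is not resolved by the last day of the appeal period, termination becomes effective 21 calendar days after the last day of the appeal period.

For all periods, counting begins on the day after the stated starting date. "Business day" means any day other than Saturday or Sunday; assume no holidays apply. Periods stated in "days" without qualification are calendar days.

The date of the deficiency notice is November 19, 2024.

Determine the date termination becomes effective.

From Tuesday, November 19, 2024, 15 business days (Nov 20, Nov 21, Nov 22, Nov 25, …, Dec 6, Dec 9, Dec 10, skipping weekends) brings us to Tuesday, December 10, 2024, which is the last day of the revision period.
The last day of the acceptance period: December 10, 2024 + 60 days = February 8, 2025.
The last day of the appeal period: 90 calendar days after February 8, 2025 is May 9, 2025.
The date termination becomes effective: May 9, 2025 + 21 days = May 30, 2025.

May 30, 2025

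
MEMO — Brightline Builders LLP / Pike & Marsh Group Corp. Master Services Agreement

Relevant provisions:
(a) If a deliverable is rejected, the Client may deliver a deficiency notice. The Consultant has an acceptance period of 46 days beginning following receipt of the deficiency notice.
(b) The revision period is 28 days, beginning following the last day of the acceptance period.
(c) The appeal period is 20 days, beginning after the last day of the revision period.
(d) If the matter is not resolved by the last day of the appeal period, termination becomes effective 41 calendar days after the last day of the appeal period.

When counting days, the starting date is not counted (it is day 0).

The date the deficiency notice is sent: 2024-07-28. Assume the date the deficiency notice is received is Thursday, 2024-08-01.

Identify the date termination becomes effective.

The last day of the acceptance period: 46 calendar days after 2024-08-01 is 2024-09-16.
The last day of the revision period: 2024-09-16 + 28 days = 2024-10-14.
The last day of the appeal period: 2024-10-14 + 20 days = 2024-11-03.
The date termination becomes effective: 41 calendar days after 2024-11-03 is 2024-12-14.

2024-12-14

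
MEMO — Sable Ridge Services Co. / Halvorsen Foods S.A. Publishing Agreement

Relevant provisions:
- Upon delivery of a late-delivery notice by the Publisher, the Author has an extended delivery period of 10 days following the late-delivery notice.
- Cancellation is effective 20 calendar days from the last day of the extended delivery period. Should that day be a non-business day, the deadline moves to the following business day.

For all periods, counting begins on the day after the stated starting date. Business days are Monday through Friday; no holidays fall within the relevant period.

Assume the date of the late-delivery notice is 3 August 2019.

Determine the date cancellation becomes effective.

The last day of the extended delivery period: 10 calendar days after 3 August 2019 is 13 August 2019.
The date cancellation becomes effective: 20 calendar days after 13 August 2019 is 2 September 2019. 2 September 2019 is a Monday, so no roll-forward applies.

2 September 2019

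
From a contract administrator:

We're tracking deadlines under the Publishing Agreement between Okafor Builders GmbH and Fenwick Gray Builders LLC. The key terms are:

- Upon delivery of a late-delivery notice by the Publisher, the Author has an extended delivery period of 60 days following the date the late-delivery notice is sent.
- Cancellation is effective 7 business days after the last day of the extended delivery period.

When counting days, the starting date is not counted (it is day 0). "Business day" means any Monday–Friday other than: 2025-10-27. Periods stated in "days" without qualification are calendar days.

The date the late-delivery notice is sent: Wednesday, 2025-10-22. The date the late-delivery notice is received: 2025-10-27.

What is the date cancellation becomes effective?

The last day of the extended delivery period: 2025-10-22 + 60 days = 2025-12-21.
The date cancellation becomes effective: 7 business days after Sunday, 2025-12-21, skipping weekends — Dec 22, Dec 23, Dec 24, Dec 25, Dec 26, Dec 29, Dec 30 — lands on Tuesday, 2025-12-30.

2025-12-30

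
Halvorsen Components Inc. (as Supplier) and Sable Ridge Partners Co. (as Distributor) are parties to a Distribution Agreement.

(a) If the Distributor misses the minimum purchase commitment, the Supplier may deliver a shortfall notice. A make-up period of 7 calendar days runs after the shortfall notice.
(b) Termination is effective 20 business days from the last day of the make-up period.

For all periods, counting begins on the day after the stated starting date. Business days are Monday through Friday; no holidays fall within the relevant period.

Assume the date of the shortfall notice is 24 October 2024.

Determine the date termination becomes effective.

Adding 7 calendar days to 24 October 2024 gives 31 October 2024, which is the last day of the make-up period.
The date termination becomes effective: 20 business days after Thursday, 31 October 2024, skipping weekends — Nov 1, Nov 4, Nov 5, Nov 6, …, Nov 26, Nov 27, Nov 28 — lands on Thursday, 28 November 2024.

28 November 2024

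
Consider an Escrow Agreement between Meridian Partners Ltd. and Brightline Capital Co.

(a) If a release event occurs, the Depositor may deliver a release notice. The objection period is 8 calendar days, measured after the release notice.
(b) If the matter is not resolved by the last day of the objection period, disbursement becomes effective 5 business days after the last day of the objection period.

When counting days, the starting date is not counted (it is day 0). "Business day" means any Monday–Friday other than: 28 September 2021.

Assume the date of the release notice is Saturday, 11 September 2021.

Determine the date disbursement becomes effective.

24 September 2021

The last day of the objection period: 8 calendar days after 11 September 2021 is 19 September 2021.
From Sunday, 19 September 2021, 5 business days (Sep 20, Sep 21, Sep 22, Sep 23, Sep 24, skipping weekends) brings us to Friday, 24 September 2021, which is the date disbursement becomes effective.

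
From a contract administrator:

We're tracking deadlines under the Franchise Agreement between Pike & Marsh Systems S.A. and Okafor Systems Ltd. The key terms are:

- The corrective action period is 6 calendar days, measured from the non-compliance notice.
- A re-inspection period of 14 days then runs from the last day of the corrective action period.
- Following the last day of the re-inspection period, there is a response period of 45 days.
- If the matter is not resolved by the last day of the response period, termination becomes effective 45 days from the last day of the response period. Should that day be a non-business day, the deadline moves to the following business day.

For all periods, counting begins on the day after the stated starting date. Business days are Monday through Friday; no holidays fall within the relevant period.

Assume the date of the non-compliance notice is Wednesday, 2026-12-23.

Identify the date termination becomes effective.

2027-04-12

The last day of the corrective action period: 6 calendar days after 2026-12-23 is 2026-12-29.
The last day of the re-inspection period: 14 calendar days after 2026-12-29 is 2027-01-12.
The last day of the response period: 2027-01-12 + 45 days = 2027-02-26.
The date termination becomes effective: 45 calendar days after 2027-02-26 is 2027-04-12. 2027-04-12 is a Monday, so no roll-forward applies.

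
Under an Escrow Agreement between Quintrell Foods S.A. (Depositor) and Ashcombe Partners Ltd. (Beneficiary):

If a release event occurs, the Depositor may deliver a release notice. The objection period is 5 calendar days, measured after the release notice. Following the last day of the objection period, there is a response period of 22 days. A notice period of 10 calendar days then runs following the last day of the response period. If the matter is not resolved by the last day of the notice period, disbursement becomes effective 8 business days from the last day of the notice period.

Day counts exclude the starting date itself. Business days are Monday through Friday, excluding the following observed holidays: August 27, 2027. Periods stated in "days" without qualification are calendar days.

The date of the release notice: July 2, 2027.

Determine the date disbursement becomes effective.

Adding 5 calendar days to July 2, 2027 gives July 7, 2027, which is the last day of the objection period.
The last day of the response period: July 7, 2027 + 22 days = July 29, 2027.
The last day of the notice period: July 29, 2027 + 10 days = August 8, 2027.
The date disbursement becomes effective: 8 business days after Sunday, August 8, 2027, skipping weekends — Aug 9, Aug 10, Aug 11, Aug 12, Aug 13, Aug 16, Aug 17, Aug 18 — lands on Wednesday, August 18, 2027.

August 18, 2027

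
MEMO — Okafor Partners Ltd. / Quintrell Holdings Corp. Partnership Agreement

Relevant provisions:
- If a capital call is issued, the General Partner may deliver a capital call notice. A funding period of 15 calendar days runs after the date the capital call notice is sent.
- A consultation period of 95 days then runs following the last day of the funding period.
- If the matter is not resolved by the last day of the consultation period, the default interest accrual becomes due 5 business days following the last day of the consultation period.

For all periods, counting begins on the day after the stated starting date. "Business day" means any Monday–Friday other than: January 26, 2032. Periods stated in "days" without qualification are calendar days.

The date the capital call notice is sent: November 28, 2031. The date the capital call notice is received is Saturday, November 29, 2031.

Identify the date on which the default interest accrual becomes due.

March 24, 2032

Adding 15 calendar days to November 28, 2031 gives December 13, 2031, which is the last day of the funding period.
Adding 95 calendar days to December 13, 2031 gives March 17, 2032, which is the last day of the consultation period.
The date on which the default interest accrual becomes due: 5 business days after Wednesday, March 17, 2032, skipping weekends — Mar 18, Mar 19, Mar 22, Mar 23, Mar 24 — lands on Wednesday, March 24, 2032.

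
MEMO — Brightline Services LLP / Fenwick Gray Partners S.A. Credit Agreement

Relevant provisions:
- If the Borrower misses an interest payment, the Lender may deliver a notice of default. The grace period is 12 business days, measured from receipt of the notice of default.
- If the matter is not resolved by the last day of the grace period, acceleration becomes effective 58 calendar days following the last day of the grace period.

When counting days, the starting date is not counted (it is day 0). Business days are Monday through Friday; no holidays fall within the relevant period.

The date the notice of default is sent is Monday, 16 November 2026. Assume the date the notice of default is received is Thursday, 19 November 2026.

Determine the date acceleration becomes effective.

The last day of the grace period: 12 business days after Thursday, 19 November 2026, skipping weekends — Nov 20, Nov 23, Nov 24, Nov 25, …, Dec 3, Dec 4, Dec 7 — lands on Monday, 7 December 2026.
Adding 58 calendar days to 7 December 2026 gives 3 February 2027, which is the date acceleration becomes effective.

3 February 2027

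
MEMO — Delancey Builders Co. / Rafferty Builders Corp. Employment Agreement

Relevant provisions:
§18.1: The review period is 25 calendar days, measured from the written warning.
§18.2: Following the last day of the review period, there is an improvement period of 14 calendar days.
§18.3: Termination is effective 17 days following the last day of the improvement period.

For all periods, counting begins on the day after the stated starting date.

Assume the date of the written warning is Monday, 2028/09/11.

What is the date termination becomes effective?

2028/11/06

The last day of the review period: 25 calendar days after 2028/09/11 is 2028/10/06.
The last day of the improvement period: 14 calendar days after 2028/10/06 is 2028/10/20.
The date termination becomes effective: 17 calendar days after 2028/10/20 is 2028/11/06.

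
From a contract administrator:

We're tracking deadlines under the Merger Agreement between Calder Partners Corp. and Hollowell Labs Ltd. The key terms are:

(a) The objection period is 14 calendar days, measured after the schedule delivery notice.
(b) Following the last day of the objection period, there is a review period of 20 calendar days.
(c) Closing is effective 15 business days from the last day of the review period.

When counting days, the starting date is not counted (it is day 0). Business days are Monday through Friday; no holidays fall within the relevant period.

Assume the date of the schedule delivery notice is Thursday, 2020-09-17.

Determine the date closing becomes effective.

The last day of the objection period: 14 calendar days after 2020-09-17 is 2020-10-01.
Adding 20 calendar days to 2020-10-01 gives 2020-10-21, which is the last day of the review period.
The date closing becomes effective: 15 business days after Wednesday, 2020-10-21, skipping weekends — Oct 22, Oct 23, Oct 26, Oct 27, …, Nov 9, Nov 10, Nov 11 — lands on Wednesday, 2020-11-11.

2020-11-11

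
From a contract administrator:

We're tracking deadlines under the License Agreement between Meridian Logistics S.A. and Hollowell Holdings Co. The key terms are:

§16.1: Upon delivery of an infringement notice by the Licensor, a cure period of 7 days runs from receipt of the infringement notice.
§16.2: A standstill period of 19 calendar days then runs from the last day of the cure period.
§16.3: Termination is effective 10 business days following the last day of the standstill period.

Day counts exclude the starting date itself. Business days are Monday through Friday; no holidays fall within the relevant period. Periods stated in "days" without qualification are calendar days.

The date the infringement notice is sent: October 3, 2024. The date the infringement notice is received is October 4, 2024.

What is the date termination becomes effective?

Adding 7 calendar days to October 4, 2024 gives October 11, 2024, which is the last day of the cure period.
The last day of the standstill period: October 11, 2024 + 19 days = October 30, 2024.
The date termination becomes effective: 10 business days after Wednesday, October 30, 2024, skipping weekends — Oct 31, Nov 1, Nov 4, Nov 5, Nov 6, Nov 7, Nov 8, Nov 11, Nov 12, Nov 13 — lands on Wednesday, November 13, 2024.

November 13, 2024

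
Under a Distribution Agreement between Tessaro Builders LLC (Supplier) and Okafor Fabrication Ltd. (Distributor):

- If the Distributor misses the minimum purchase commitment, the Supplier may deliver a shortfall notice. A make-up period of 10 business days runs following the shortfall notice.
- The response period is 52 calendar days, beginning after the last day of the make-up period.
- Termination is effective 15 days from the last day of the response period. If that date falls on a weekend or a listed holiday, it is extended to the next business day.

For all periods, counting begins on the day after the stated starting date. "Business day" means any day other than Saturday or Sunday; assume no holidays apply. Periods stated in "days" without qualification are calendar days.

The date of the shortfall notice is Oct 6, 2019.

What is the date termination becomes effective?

The last day of the make-up period: 10 business days after Sunday, Oct 6, 2019, skipping weekends — Oct 7, Oct 8, Oct 9, Oct 10, Oct 11, Oct 14, Oct 15, Oct 16, Oct 17, Oct 18 — lands on Friday, Oct 18, 2019.
The last day of the response period: Oct 18, 2019 + 52 days = Dec 9, 2019.
Adding 15 calendar days to Dec 9, 2019 gives Dec 24, 2019, which is the date termination becomes effective. Dec 24, 2019 is a Tuesday, so no roll-forward applies.

Dec 24, 2019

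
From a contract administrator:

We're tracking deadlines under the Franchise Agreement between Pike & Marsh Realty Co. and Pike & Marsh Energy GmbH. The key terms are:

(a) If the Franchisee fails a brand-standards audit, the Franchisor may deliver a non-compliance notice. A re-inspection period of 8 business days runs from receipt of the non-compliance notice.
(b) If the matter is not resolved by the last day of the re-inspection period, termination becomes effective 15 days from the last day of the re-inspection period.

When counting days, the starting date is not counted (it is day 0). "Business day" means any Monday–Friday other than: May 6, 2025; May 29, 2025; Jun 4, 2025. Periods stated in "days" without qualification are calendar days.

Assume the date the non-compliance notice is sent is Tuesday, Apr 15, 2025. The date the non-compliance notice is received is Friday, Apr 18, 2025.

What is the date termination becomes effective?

May 15, 2025

The last day of the re-inspection period: 8 business days after Friday, Apr 18, 2025, skipping weekends — Apr 21, Apr 22, Apr 23, Apr 24, Apr 25, Apr 28, Apr 29, Apr 30 — lands on Wednesday, Apr 30, 2025.
The date termination becomes effective: Apr 30, 2025 + 15 days = May 15, 2025.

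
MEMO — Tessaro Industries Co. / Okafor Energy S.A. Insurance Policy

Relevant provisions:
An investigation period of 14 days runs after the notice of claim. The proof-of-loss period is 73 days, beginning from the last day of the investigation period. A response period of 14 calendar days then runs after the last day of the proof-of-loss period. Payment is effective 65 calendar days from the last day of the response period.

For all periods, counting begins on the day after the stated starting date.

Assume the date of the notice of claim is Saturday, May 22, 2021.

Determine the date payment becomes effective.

The last day of the investigation period: May 22, 2021 + 14 days = Jun 5, 2021.
The last day of the proof-of-loss period: 73 calendar days after Jun 5, 2021 is Aug 17, 2021.
Adding 14 calendar days to Aug 17, 2021 gives Aug 31, 2021, which is the last day of the response period.
Adding 65 calendar days to Aug 31, 2021 gives Nov 4, 2021, which is the date payment becomes effective.

Nov 4, 2021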